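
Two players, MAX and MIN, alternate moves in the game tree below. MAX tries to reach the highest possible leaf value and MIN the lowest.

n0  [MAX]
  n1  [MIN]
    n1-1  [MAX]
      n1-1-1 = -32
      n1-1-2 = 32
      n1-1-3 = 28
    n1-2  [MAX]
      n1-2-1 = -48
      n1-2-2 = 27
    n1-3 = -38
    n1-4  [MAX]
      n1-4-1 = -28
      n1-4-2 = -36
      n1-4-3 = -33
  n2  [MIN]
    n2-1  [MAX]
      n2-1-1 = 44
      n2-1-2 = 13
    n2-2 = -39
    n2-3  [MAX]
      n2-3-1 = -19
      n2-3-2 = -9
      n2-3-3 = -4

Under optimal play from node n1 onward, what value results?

-38

n1-1 (MAX): max(-32, 32, 28) = 32
n1-2 (MAX): max(-48, 27) = 27
n1-4 (MAX): max(-28, -36, -33) = -28
n1 (MIN): min(32, 27, -38, -28) = -38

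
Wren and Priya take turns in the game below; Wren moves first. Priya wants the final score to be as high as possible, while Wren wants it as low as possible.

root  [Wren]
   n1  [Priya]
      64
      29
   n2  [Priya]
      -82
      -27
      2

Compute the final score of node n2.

n2 (Priya): max(-82, -27, 2) = 2

2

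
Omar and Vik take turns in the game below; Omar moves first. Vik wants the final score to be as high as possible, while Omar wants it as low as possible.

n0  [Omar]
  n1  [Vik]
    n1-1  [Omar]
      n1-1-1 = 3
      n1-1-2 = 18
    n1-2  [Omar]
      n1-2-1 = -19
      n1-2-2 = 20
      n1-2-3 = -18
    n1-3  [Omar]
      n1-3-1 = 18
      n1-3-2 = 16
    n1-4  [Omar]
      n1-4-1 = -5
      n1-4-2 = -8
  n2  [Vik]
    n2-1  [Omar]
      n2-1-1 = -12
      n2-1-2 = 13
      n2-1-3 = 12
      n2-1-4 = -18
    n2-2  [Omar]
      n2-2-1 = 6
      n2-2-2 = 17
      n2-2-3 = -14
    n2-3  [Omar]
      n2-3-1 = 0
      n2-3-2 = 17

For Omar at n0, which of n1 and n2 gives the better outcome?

n1-1 (Omar): min(3, 18) = 3
n1-2 (Omar): min(-19, 20, -18) = -19
n1-3 (Omar): min(18, 16) = 16
n1-4 (Omar): min(-5, -8) = -8
n1 (Vik): max(3, -19, 16, -8) = 16
n2-1 (Omar): min(-12, 13, 12, -18) = -18
n2-2 (Omar): min(6, 17, -14) = -14
n2-3 (Omar): min(0, 17) = 0
n2 (Vik): max(-18, -14, 0) = 0
Omar prefers the lower value; n1=16, n2=0. n2 is better since 0 < 16.

n2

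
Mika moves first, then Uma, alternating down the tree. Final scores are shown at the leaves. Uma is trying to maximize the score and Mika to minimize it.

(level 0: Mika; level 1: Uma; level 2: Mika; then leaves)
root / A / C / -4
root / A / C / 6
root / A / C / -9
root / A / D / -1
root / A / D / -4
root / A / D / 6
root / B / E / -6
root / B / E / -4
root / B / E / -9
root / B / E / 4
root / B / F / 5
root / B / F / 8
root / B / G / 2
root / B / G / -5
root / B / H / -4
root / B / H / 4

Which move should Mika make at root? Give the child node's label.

A

C (Mika): min(-4, 6, -9) = -9
D (Mika): min(-1, -4, 6) = -4
A (Uma): max(-9, -4) = -4
E (Mika): min(-6, -4, -9, 4) = -9
F (Mika): min(5, 8) = 5
G (Mika): min(2, -5) = -5
H (Mika): min(-4, 4) = -4
B (Uma): max(-9, 5, -5, -4) = 5
root (Mika): min(-4, 5) = -4
Mika at root wants the lowest of {A=-4, B=5}, so chooses A.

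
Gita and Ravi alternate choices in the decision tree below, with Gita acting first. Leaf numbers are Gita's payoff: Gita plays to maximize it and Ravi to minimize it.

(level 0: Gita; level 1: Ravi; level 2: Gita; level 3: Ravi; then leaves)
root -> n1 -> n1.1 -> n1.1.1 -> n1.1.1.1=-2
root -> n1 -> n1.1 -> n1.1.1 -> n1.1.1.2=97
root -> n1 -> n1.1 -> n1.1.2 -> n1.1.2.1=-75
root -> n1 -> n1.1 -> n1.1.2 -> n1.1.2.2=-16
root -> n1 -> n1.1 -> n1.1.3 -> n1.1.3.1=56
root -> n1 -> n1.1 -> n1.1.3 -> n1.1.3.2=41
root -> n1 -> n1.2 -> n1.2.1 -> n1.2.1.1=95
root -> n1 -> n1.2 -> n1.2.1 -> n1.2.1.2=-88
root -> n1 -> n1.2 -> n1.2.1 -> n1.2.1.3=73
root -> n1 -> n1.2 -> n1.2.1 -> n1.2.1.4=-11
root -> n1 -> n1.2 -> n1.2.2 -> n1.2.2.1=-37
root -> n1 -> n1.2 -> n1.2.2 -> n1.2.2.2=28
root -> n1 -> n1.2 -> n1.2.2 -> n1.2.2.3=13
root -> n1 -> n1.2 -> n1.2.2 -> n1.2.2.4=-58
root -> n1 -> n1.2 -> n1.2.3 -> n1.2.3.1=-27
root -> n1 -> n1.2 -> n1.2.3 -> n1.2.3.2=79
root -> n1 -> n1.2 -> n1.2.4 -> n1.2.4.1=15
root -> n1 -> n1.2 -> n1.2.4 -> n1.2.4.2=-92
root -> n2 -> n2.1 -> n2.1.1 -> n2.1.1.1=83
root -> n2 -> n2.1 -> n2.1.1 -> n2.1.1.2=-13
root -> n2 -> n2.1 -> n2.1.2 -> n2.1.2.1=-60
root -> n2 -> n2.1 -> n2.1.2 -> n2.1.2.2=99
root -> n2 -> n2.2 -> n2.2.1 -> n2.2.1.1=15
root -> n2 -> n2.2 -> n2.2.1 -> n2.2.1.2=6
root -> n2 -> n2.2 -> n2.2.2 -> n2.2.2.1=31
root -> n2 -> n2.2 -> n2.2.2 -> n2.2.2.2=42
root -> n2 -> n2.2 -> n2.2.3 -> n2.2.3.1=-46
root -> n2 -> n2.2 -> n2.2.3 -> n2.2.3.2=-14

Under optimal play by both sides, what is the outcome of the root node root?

-13

n1.1.1 (Ravi): min(-2, 97) = -2
n1.1.2 (Ravi): min(-75, -16) = -75
n1.1.3 (Ravi): min(56, 41) = 41
n1.1 (Gita): max(-2, -75, 41) = 41
n1.2.1 (Ravi): min(95, -88, 73, -11) = -88
n1.2.2 (Ravi): min(-37, 28, 13, -58) = -58
n1.2.3 (Ravi): min(-27, 79) = -27
n1.2.4 (Ravi): min(15, -92) = -92
n1.2 (Gita): max(-88, -58, -27, -92) = -27
n1 (Ravi): min(41, -27) = -27
n2.1.1 (Ravi): min(83, -13) = -13
n2.1.2 (Ravi): min(-60, 99) = -60
n2.1 (Gita): max(-13, -60) = -13
n2.2.1 (Ravi): min(15, 6) = 6
n2.2.2 (Ravi): min(31, 42) = 31
n2.2.3 (Ravi): min(-46, -14) = -46
n2.2 (Gita): max(6, 31, -46) = 31
n2 (Ravi): min(-13, 31) = -13
root (Gita): max(-27, -13) = -13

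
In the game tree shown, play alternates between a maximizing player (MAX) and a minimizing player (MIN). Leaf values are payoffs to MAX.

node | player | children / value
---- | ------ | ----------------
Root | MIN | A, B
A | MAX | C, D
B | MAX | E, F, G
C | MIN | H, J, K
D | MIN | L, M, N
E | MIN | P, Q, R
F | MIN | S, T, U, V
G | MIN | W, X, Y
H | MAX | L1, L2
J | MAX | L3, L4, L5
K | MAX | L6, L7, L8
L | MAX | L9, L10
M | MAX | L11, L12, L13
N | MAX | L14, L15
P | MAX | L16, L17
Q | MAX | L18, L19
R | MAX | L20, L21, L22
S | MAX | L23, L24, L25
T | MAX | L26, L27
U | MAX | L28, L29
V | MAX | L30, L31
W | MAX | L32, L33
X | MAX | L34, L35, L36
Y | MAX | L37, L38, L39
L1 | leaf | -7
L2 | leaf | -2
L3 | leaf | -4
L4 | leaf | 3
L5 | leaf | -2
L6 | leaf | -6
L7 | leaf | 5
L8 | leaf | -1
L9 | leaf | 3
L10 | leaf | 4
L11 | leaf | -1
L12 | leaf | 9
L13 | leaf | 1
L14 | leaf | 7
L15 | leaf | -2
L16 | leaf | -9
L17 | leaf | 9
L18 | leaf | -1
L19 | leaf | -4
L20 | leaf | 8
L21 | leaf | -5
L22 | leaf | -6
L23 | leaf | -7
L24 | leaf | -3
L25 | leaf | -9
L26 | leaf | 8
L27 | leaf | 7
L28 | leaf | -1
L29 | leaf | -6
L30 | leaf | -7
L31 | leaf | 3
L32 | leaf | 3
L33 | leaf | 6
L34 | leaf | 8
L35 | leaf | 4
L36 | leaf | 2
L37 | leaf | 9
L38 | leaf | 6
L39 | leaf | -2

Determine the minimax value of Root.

H (MAX): max(-7, -2) = -2
J (MAX): max(-4, 3, -2) = 3
K (MAX): max(-6, 5, -1) = 5
C (MIN): min(-2, 3, 5) = -2
L (MAX): max(3, 4) = 4
M (MAX): max(-1, 9, 1) = 9
N (MAX): max(7, -2) = 7
D (MIN): min(4, 9, 7) = 4
A (MAX): max(-2, 4) = 4
P (MAX): max(-9, 9) = 9
Q (MAX): max(-1, -4) = -1
R (MAX): max(8, -5, -6) = 8
E (MIN): min(9, -1, 8) = -1
S (MAX): max(-7, -3, -9) = -3
T (MAX): max(8, 7) = 8
U (MAX): max(-1, -6) = -1
V (MAX): max(-7, 3) = 3
F (MIN): min(-3, 8, -1, 3) = -3
W (MAX): max(3, 6) = 6
X (MAX): max(8, 4, 2) = 8
Y (MAX): max(9, 6, -2) = 9
G (MIN): min(6, 8, 9) = 6
B (MAX): max(-1, -3, 6) = 6
Root (MIN): min(4, 6) = 4

4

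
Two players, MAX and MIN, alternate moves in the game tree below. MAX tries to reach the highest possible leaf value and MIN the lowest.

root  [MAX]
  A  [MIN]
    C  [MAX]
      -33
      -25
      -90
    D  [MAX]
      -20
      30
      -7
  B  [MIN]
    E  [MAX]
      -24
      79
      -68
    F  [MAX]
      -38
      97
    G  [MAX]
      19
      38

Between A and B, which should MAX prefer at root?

C (MAX): max(-33, -25, -90) = -25
D (MAX): max(-20, 30, -7) = 30
A (MIN): min(-25, 30) = -25
E (MAX): max(-24, 79, -68) = 79
F (MAX): max(-38, 97) = 97
G (MAX): max(19, 38) = 38
B (MIN): min(79, 97, 38) = 38
MAX prefers the higher value; A=-25, B=38. B is better since 38 > -25.

B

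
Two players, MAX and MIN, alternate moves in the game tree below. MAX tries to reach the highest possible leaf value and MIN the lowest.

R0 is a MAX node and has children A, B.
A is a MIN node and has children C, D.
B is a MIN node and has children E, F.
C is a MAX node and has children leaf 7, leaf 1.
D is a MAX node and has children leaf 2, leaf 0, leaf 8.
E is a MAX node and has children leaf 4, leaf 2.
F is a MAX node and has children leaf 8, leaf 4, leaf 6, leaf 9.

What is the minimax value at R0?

C (MAX): max(7, 1) = 7
D (MAX): max(2, 0, 8) = 8
A (MIN): min(7, 8) = 7
E (MAX): max(4, 2) = 4
F (MAX): max(8, 4, 6, 9) = 9
B (MIN): min(4, 9) = 4
R0 (MAX): max(7, 4) = 7

7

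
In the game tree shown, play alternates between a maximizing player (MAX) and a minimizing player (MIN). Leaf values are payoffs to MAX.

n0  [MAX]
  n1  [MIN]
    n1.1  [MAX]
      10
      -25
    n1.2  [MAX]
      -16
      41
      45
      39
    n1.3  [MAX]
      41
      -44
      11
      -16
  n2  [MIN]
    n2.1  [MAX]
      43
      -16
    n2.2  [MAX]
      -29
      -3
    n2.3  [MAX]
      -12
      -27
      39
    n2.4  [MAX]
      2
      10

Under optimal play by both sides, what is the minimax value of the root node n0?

10

n1.1 (MAX): max(10, -25) = 10
n1.2 (MAX): max(-16, 41, 45, 39) = 45
n1.3 (MAX): max(41, -44, 11, -16) = 41
n1 (MIN): min(10, 45, 41) = 10
n2.1 (MAX): max(43, -16) = 43
n2.2 (MAX): max(-29, -3) = -3
n2.3 (MAX): max(-12, -27, 39) = 39
n2.4 (MAX): max(2, 10) = 10
n2 (MIN): min(43, -3, 39, 10) = -3
n0 (MAX): max(10, -3) = 10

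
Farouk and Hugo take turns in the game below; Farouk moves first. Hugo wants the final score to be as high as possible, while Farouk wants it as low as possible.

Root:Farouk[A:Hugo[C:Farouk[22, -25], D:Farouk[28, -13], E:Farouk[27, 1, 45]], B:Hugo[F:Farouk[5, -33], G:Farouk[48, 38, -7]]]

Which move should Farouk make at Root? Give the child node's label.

C (Farouk): min(22, -25) = -25
D (Farouk): min(28, -13) = -13
E (Farouk): min(27, 1, 45) = 1
A (Hugo): max(-25, -13, 1) = 1
F (Farouk): min(5, -33) = -33
G (Farouk): min(48, 38, -7) = -7
B (Hugo): max(-33, -7) = -7
Root (Farouk): min(1, -7) = -7
Farouk at Root wants the lowest of {A=1, B=-7}, so chooses B.

B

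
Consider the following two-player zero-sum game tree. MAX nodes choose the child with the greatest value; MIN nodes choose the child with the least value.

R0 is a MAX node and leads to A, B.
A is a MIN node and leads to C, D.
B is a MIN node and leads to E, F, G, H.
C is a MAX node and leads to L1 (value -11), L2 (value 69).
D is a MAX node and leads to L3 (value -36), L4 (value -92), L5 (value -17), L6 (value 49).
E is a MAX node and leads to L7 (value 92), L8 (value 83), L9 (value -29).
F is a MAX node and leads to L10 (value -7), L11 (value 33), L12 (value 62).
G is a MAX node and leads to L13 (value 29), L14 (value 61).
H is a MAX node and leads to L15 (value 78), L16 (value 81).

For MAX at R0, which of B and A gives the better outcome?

E (MAX): max(92, 83, -29) = 92
F (MAX): max(-7, 33, 62) = 62
G (MAX): max(29, 61) = 61
H (MAX): max(78, 81) = 81
B (MIN): min(92, 62, 61, 81) = 61
C (MAX): max(-11, 69) = 69
D (MAX): max(-36, -92, -17, 49) = 49
A (MIN): min(69, 49) = 49
MAX prefers the higher value; B=61, A=49. B is better since 61 > 49.

B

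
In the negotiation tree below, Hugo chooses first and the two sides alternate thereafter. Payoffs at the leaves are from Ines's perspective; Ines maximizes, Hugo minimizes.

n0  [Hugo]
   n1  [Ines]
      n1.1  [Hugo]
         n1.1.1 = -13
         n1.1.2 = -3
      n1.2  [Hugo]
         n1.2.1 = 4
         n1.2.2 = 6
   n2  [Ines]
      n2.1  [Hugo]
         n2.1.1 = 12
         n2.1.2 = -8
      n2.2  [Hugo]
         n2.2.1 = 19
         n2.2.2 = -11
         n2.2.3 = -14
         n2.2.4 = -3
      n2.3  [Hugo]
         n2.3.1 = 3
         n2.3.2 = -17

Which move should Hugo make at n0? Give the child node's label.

n1.1 (Hugo): min(-13, -3) = -13
n1.2 (Hugo): min(4, 6) = 4
n1 (Ines): max(-13, 4) = 4
n2.1 (Hugo): min(12, -8) = -8
n2.2 (Hugo): min(19, -11, -14, -3) = -14
n2.3 (Hugo): min(3, -17) = -17
n2 (Ines): max(-8, -14, -17) = -8
n0 (Hugo): min(4, -8) = -8
Hugo at n0 wants the lowest of {n1=4, n2=-8}, so chooses n2.

n2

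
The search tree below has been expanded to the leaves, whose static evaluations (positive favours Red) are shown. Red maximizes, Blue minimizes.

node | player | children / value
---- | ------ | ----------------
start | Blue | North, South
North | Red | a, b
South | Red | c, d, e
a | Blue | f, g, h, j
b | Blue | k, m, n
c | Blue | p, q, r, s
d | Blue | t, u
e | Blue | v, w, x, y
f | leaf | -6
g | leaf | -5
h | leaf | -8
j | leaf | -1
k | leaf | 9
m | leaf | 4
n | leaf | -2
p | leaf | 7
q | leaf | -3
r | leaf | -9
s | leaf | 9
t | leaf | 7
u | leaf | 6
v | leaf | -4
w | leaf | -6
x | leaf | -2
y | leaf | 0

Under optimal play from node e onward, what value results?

e (Blue): min(-4, -6, -2, 0) = -6

-6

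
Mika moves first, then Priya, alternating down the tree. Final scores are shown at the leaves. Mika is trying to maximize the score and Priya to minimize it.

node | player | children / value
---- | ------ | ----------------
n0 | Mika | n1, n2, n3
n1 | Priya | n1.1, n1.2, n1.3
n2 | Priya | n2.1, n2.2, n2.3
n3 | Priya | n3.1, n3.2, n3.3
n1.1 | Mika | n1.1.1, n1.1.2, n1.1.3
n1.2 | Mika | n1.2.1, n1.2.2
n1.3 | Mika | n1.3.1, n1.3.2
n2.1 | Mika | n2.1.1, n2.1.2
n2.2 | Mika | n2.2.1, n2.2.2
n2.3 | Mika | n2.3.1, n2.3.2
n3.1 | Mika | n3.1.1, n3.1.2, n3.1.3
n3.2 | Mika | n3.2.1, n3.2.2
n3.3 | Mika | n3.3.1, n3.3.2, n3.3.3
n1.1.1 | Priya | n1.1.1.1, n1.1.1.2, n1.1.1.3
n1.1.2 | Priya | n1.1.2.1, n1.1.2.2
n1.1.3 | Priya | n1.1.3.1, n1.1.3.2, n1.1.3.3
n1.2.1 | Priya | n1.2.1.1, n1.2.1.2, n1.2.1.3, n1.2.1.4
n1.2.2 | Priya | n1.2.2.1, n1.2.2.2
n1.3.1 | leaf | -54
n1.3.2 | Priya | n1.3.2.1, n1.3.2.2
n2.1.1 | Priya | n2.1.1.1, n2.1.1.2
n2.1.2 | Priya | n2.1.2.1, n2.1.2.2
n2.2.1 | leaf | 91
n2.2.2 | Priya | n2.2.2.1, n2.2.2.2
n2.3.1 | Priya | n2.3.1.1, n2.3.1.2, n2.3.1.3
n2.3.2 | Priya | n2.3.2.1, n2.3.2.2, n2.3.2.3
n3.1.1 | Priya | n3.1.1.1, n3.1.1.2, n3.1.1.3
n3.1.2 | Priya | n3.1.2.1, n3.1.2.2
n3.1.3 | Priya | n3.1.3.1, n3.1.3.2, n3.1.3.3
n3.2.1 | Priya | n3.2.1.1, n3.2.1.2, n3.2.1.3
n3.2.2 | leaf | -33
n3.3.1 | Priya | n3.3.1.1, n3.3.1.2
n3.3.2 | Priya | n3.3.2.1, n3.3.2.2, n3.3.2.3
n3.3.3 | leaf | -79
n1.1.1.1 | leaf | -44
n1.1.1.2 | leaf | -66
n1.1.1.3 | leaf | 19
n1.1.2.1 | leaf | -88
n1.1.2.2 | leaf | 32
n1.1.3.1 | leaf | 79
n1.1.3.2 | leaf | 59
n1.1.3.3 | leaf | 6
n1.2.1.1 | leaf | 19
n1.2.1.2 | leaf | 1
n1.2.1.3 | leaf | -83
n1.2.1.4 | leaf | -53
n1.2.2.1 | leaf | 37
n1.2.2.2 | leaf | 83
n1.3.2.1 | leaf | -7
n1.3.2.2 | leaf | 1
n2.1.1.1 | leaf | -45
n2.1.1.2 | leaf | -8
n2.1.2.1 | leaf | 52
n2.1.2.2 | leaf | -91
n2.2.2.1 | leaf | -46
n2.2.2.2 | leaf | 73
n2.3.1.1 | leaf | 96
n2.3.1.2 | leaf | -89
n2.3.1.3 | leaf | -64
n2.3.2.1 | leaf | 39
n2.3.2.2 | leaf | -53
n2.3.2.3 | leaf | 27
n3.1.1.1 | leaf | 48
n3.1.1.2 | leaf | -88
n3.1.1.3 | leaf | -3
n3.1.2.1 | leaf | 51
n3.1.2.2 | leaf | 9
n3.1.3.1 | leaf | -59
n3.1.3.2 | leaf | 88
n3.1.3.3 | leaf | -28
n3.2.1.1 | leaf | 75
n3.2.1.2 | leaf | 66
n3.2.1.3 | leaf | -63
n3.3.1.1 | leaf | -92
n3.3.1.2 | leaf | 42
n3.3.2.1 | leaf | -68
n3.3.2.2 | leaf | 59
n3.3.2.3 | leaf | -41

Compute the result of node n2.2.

n2.2.2 (Priya): min(-46, 73) = -46
n2.2 (Mika): max(91, -46) = 91

91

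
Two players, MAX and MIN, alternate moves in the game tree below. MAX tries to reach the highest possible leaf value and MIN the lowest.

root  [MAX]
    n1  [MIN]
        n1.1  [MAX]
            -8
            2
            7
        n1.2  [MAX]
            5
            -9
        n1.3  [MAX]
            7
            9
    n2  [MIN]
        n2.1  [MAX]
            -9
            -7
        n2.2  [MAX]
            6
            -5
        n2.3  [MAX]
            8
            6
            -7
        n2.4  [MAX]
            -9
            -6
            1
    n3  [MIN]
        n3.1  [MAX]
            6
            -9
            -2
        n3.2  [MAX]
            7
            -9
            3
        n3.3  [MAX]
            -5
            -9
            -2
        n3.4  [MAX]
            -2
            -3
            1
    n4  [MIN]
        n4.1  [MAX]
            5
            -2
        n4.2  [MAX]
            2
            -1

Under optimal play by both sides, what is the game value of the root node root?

5

n1.1 (MAX): max(-8, 2, 7) = 7
n1.2 (MAX): max(5, -9) = 5
n1.3 (MAX): max(7, 9) = 9
n1 (MIN): min(7, 5, 9) = 5
n2.1 (MAX): max(-9, -7) = -7
n2.2 (MAX): max(6, -5) = 6
n2.3 (MAX): max(8, 6, -7) = 8
n2.4 (MAX): max(-9, -6, 1) = 1
n2 (MIN): min(-7, 6, 8, 1) = -7
n3.1 (MAX): max(6, -9, -2) = 6
n3.2 (MAX): max(7, -9, 3) = 7
n3.3 (MAX): max(-5, -9, -2) = -2
n3.4 (MAX): max(-2, -3, 1) = 1
n3 (MIN): min(6, 7, -2, 1) = -2
n4.1 (MAX): max(5, -2) = 5
n4.2 (MAX): max(2, -1) = 2
n4 (MIN): min(5, 2) = 2
root (MAX): max(5, -7, -2, 2) = 5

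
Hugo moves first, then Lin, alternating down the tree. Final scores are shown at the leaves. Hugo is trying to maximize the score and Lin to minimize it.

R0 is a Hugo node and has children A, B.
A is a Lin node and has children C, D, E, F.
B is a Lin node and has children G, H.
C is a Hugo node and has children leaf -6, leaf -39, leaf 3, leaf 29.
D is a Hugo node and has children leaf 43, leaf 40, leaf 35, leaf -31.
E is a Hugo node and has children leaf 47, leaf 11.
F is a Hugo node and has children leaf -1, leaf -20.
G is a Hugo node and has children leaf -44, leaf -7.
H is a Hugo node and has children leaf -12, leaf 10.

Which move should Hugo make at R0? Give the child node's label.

C (Hugo): max(-6, -39, 3, 29) = 29
D (Hugo): max(43, 40, 35, -31) = 43
E (Hugo): max(47, 11) = 47
F (Hugo): max(-1, -20) = -1
A (Lin): min(29, 43, 47, -1) = -1
G (Hugo): max(-44, -7) = -7
H (Hugo): max(-12, 10) = 10
B (Lin): min(-7, 10) = -7
R0 (Hugo): max(-1, -7) = -1
Hugo at R0 wants the highest of {A=-1, B=-7}, so chooses A.

A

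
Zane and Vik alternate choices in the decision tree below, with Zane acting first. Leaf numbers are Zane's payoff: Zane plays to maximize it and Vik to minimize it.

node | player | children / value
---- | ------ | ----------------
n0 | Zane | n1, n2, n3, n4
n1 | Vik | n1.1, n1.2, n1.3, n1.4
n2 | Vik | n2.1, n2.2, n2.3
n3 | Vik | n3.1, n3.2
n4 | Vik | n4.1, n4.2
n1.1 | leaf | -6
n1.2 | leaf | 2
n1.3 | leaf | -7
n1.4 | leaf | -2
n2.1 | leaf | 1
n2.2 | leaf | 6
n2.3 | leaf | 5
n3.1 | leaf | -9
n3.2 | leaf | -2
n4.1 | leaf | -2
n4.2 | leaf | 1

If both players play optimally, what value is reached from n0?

n1 (Vik): min(-6, 2, -7, -2) = -7
n2 (Vik): min(1, 6, 5) = 1
n3 (Vik): min(-9, -2) = -9
n4 (Vik): min(-2, 1) = -2
n0 (Zane): max(-7, 1, -9, -2) = 1

1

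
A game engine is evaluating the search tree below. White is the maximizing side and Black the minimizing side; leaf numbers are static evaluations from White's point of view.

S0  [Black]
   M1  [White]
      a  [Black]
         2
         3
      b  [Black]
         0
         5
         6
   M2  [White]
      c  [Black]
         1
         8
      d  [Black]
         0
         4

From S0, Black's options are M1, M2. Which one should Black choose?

a (Black): min(2, 3) = 2
b (Black): min(0, 5, 6) = 0
M1 (White): max(2, 0) = 2
c (Black): min(1, 8) = 1
d (Black): min(0, 4) = 0
M2 (White): max(1, 0) = 1
S0 (Black): min(2, 1) = 1
Black at S0 wants the lowest of {M1=2, M2=1}, so chooses M2.

M2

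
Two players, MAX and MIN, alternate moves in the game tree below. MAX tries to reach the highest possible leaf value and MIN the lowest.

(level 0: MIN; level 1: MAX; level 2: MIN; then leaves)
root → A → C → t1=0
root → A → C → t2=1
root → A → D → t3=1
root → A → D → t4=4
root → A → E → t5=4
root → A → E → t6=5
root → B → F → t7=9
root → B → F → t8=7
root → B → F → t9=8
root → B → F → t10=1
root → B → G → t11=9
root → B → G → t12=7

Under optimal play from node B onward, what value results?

7

F (MIN): min(9, 7, 8, 1) = 1
G (MIN): min(9, 7) = 7
B (MAX): max(1, 7) = 7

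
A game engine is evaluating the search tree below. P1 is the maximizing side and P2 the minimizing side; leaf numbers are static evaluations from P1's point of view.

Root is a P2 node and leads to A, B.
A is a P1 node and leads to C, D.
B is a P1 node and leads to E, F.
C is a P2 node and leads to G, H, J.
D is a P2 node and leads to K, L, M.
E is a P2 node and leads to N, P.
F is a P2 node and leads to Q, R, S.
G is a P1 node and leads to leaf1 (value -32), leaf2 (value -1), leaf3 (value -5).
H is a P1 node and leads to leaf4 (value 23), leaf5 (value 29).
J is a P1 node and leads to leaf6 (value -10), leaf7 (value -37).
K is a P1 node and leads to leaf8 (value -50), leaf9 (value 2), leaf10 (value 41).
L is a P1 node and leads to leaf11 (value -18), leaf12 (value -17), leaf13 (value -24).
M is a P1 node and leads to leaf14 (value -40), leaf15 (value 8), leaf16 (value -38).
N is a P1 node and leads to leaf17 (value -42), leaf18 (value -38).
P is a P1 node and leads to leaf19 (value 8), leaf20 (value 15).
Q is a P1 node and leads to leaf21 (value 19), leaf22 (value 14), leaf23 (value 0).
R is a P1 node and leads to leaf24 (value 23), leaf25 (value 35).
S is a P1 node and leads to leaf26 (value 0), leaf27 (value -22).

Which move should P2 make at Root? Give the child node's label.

G (P1): max(-32, -1, -5) = -1
H (P1): max(23, 29) = 29
J (P1): max(-10, -37) = -10
C (P2): min(-1, 29, -10) = -10
K (P1): max(-50, 2, 41) = 41
L (P1): max(-18, -17, -24) = -17
M (P1): max(-40, 8, -38) = 8
D (P2): min(41, -17, 8) = -17
A (P1): max(-10, -17) = -10
N (P1): max(-42, -38) = -38
P (P1): max(8, 15) = 15
E (P2): min(-38, 15) = -38
Q (P1): max(19, 14, 0) = 19
R (P1): max(23, 35) = 35
S (P1): max(0, -22) = 0
F (P2): min(19, 35, 0) = 0
B (P1): max(-38, 0) = 0
Root (P2): min(-10, 0) = -10
P2 at Root wants the lowest of {A=-10, B=0}, so chooses A.

A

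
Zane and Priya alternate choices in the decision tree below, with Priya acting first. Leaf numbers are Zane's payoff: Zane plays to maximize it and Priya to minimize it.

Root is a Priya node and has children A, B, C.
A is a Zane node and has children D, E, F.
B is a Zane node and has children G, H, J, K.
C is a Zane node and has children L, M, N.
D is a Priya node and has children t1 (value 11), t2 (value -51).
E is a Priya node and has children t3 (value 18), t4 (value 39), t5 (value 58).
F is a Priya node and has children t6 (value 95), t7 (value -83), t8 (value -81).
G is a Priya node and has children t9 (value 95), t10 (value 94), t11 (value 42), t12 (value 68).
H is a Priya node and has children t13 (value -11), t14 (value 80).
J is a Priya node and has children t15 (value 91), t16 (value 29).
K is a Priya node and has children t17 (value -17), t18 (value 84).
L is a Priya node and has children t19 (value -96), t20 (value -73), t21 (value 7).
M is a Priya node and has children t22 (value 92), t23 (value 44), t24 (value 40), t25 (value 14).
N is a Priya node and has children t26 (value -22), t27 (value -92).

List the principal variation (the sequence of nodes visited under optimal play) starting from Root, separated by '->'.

D (Priya): min(11, -51) = -51
E (Priya): min(18, 39, 58) = 18
F (Priya): min(95, -83, -81) = -83
A (Zane): max(-51, 18, -83) = 18
G (Priya): min(95, 94, 42, 68) = 42
H (Priya): min(-11, 80) = -11
J (Priya): min(91, 29) = 29
K (Priya): min(-17, 84) = -17
B (Zane): max(42, -11, 29, -17) = 42
L (Priya): min(-96, -73, 7) = -96
M (Priya): min(92, 44, 40, 14) = 14
N (Priya): min(-22, -92) = -92
C (Zane): max(-96, 14, -92) = 14
Root (Priya): min(18, 42, 14) = 14
At Root, Priya picks C (lowest: 14).
At C, Zane picks M (highest: 14).
At M, Priya picks t25 (lowest: 14).
Terminal value 14.

Root -> C -> M -> t25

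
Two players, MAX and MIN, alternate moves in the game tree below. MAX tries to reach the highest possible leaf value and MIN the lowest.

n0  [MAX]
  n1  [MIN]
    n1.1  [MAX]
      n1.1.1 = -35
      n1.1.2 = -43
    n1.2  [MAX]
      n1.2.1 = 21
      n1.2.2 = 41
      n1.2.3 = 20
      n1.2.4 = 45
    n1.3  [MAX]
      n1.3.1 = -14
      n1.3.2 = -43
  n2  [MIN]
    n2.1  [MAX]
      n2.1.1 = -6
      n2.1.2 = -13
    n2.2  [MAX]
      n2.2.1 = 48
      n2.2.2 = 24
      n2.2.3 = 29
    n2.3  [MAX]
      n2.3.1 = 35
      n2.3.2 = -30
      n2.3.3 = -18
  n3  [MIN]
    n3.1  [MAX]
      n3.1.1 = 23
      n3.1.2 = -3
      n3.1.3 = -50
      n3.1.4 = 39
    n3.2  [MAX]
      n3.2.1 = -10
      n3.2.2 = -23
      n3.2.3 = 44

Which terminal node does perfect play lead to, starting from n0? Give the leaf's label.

n1.1 (MAX): max(-35, -43) = -35
n1.2 (MAX): max(21, 41, 20, 45) = 45
n1.3 (MAX): max(-14, -43) = -14
n1 (MIN): min(-35, 45, -14) = -35
n2.1 (MAX): max(-6, -13) = -6
n2.2 (MAX): max(48, 24, 29) = 48
n2.3 (MAX): max(35, -30, -18) = 35
n2 (MIN): min(-6, 48, 35) = -6
n3.1 (MAX): max(23, -3, -50, 39) = 39
n3.2 (MAX): max(-10, -23, 44) = 44
n3 (MIN): min(39, 44) = 39
n0 (MAX): max(-35, -6, 39) = 39
At n0, MAX picks n3 (highest: 39).
At n3, MIN picks n3.1 (lowest: 39).
At n3.1, MAX picks n3.1.4 (highest: 39).
Terminal value 39.

n3.1.4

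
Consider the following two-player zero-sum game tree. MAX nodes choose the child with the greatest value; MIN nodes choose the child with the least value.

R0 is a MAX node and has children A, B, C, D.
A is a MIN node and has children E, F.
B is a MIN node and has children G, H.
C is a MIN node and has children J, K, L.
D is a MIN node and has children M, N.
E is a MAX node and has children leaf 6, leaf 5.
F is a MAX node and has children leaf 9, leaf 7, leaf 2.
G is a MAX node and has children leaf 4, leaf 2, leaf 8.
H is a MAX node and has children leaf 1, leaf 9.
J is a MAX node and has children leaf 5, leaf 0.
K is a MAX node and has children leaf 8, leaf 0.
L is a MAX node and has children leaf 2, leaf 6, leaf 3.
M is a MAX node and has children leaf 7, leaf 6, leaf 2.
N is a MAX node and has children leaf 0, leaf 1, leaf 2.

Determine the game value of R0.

8

E (MAX): max(6, 5) = 6
F (MAX): max(9, 7, 2) = 9
A (MIN): min(6, 9) = 6
G (MAX): max(4, 2, 8) = 8
H (MAX): max(1, 9) = 9
B (MIN): min(8, 9) = 8
J (MAX): max(5, 0) = 5
K (MAX): max(8, 0) = 8
L (MAX): max(2, 6, 3) = 6
C (MIN): min(5, 8, 6) = 5
M (MAX): max(7, 6, 2) = 7
N (MAX): max(0, 1, 2) = 2
D (MIN): min(7, 2) = 2
R0 (MAX): max(6, 8, 5, 2) = 8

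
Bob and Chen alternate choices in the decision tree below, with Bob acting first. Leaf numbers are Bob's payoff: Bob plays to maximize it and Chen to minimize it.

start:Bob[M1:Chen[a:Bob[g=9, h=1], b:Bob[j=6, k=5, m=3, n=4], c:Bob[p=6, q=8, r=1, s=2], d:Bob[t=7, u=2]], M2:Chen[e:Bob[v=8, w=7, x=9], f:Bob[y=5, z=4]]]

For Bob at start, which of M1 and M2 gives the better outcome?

M1

a (Bob): max(9, 1) = 9
b (Bob): max(6, 5, 3, 4) = 6
c (Bob): max(6, 8, 1, 2) = 8
d (Bob): max(7, 2) = 7
M1 (Chen): min(9, 6, 8, 7) = 6
e (Bob): max(8, 7, 9) = 9
f (Bob): max(5, 4) = 5
M2 (Chen): min(9, 5) = 5
Bob prefers the higher value; M1=6, M2=5. M1 is better since 6 > 5.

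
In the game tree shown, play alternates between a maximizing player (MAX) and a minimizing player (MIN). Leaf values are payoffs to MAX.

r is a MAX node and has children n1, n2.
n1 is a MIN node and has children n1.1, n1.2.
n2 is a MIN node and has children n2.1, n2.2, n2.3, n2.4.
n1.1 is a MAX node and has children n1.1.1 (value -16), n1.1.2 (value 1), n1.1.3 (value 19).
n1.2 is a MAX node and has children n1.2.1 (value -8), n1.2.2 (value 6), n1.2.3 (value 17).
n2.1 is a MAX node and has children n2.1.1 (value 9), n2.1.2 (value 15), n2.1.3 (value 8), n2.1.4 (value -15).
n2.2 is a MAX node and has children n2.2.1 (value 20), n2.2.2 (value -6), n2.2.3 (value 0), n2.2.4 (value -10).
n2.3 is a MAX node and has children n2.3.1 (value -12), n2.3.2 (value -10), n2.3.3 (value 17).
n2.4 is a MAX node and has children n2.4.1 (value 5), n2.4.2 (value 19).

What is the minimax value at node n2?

15

n2.1 (MAX): max(9, 15, 8, -15) = 15
n2.2 (MAX): max(20, -6, 0, -10) = 20
n2.3 (MAX): max(-12, -10, 17) = 17
n2.4 (MAX): max(5, 19) = 19
n2 (MIN): min(15, 20, 17, 19) = 15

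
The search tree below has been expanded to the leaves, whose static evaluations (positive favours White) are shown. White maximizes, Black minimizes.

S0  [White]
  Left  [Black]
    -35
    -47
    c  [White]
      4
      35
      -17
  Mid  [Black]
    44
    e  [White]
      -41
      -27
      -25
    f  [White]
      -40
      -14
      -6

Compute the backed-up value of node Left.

c (White): max(4, 35, -17) = 35
Left (Black): min(-35, -47, 35) = -47

-47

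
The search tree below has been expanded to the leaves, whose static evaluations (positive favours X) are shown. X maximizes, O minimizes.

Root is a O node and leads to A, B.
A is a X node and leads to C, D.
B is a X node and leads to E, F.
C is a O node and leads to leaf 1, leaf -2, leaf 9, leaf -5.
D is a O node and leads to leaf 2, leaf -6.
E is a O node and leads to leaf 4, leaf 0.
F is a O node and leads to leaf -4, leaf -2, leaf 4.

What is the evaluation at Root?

-5

C (O): min(1, -2, 9, -5) = -5
D (O): min(2, -6) = -6
A (X): max(-5, -6) = -5
E (O): min(4, 0) = 0
F (O): min(-4, -2, 4) = -4
B (X): max(0, -4) = 0
Root (O): min(-5, 0) = -5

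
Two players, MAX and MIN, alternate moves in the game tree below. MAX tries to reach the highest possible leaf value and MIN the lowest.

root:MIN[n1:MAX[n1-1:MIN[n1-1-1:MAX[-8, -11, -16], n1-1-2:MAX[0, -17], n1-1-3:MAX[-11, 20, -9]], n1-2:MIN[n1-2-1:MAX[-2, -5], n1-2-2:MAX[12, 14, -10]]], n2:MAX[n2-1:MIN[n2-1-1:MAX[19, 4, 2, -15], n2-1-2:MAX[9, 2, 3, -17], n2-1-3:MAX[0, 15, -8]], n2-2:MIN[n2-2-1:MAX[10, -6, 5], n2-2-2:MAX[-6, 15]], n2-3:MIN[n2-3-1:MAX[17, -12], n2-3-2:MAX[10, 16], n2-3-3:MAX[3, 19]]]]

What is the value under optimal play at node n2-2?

n2-2-1 (MAX): max(10, -6, 5) = 10
n2-2-2 (MAX): max(-6, 15) = 15
n2-2 (MIN): min(10, 15) = 10

10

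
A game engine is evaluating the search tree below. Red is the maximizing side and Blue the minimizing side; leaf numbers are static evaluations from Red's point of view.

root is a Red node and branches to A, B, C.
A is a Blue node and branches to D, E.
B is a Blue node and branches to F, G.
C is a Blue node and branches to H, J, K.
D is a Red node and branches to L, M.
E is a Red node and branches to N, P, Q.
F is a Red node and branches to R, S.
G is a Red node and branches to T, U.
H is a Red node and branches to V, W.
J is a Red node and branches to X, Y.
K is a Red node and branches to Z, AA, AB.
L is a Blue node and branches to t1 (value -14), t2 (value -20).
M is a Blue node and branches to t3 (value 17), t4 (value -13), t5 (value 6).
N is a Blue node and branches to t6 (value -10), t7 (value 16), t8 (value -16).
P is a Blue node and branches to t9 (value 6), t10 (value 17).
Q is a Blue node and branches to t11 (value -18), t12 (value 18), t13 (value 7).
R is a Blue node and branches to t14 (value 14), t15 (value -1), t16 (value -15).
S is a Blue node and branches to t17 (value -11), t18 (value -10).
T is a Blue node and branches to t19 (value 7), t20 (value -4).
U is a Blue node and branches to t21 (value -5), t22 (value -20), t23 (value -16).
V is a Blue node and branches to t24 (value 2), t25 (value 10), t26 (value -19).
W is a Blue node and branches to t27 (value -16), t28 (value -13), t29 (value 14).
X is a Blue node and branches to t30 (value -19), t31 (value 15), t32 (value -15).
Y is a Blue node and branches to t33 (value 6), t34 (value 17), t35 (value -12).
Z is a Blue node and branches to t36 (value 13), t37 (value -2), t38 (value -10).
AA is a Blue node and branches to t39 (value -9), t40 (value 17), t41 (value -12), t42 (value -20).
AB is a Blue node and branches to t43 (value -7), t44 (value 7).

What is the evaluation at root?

-11

L (Blue): min(-14, -20) = -20
M (Blue): min(17, -13, 6) = -13
D (Red): max(-20, -13) = -13
N (Blue): min(-10, 16, -16) = -16
P (Blue): min(6, 17) = 6
Q (Blue): min(-18, 18, 7) = -18
E (Red): max(-16, 6, -18) = 6
A (Blue): min(-13, 6) = -13
R (Blue): min(14, -1, -15) = -15
S (Blue): min(-11, -10) = -11
F (Red): max(-15, -11) = -11
T (Blue): min(7, -4) = -4
U (Blue): min(-5, -20, -16) = -20
G (Red): max(-4, -20) = -4
B (Blue): min(-11, -4) = -11
V (Blue): min(2, 10, -19) = -19
W (Blue): min(-16, -13, 14) = -16
H (Red): max(-19, -16) = -16
X (Blue): min(-19, 15, -15) = -19
Y (Blue): min(6, 17, -12) = -12
J (Red): max(-19, -12) = -12
Z (Blue): min(13, -2, -10) = -10
AA (Blue): min(-9, 17, -12, -20) = -20
AB (Blue): min(-7, 7) = -7
K (Red): max(-10, -20, -7) = -7
C (Blue): min(-16, -12, -7) = -16
root (Red): max(-13, -11, -16) = -11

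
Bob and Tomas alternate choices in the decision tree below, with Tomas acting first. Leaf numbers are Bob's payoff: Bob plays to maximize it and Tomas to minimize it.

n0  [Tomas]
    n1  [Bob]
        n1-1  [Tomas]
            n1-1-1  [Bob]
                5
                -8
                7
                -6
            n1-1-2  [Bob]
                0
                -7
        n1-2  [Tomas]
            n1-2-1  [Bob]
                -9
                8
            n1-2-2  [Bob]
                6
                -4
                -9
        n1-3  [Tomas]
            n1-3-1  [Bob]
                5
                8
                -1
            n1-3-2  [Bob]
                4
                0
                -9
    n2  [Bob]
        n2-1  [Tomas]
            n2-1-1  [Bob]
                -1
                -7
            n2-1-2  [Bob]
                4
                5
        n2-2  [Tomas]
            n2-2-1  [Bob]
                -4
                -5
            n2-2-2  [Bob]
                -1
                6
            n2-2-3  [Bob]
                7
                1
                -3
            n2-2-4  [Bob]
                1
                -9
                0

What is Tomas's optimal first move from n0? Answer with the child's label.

n1-1-1 (Bob): max(5, -8, 7, -6) = 7
n1-1-2 (Bob): max(0, -7) = 0
n1-1 (Tomas): min(7, 0) = 0
n1-2-1 (Bob): max(-9, 8) = 8
n1-2-2 (Bob): max(6, -4, -9) = 6
n1-2 (Tomas): min(8, 6) = 6
n1-3-1 (Bob): max(5, 8, -1) = 8
n1-3-2 (Bob): max(4, 0, -9) = 4
n1-3 (Tomas): min(8, 4) = 4
n1 (Bob): max(0, 6, 4) = 6
n2-1-1 (Bob): max(-1, -7) = -1
n2-1-2 (Bob): max(4, 5) = 5
n2-1 (Tomas): min(-1, 5) = -1
n2-2-1 (Bob): max(-4, -5) = -4
n2-2-2 (Bob): max(-1, 6) = 6
n2-2-3 (Bob): max(7, 1, -3) = 7
n2-2-4 (Bob): max(1, -9, 0) = 1
n2-2 (Tomas): min(-4, 6, 7, 1) = -4
n2 (Bob): max(-1, -4) = -1
n0 (Tomas): min(6, -1) = -1
Tomas at n0 wants the lowest of {n1=6, n2=-1}, so chooses n2.

n2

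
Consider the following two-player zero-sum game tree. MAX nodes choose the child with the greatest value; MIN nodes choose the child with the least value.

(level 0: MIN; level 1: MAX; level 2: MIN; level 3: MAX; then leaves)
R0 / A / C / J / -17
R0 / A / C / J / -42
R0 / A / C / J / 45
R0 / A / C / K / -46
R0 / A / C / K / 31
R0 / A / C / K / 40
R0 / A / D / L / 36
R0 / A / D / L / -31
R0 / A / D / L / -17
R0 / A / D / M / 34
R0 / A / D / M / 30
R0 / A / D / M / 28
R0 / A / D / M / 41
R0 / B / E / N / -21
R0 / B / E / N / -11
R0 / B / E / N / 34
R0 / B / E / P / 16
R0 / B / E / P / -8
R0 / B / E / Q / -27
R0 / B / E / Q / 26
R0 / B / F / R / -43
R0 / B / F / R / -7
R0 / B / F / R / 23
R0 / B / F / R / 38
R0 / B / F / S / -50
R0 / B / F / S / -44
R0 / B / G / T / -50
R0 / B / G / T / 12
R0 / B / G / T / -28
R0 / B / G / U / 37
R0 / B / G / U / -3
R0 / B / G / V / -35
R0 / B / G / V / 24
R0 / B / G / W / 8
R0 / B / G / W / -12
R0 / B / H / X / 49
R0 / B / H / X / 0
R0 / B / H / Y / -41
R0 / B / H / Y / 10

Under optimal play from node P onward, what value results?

16

P (MAX): max(16, -8) = 16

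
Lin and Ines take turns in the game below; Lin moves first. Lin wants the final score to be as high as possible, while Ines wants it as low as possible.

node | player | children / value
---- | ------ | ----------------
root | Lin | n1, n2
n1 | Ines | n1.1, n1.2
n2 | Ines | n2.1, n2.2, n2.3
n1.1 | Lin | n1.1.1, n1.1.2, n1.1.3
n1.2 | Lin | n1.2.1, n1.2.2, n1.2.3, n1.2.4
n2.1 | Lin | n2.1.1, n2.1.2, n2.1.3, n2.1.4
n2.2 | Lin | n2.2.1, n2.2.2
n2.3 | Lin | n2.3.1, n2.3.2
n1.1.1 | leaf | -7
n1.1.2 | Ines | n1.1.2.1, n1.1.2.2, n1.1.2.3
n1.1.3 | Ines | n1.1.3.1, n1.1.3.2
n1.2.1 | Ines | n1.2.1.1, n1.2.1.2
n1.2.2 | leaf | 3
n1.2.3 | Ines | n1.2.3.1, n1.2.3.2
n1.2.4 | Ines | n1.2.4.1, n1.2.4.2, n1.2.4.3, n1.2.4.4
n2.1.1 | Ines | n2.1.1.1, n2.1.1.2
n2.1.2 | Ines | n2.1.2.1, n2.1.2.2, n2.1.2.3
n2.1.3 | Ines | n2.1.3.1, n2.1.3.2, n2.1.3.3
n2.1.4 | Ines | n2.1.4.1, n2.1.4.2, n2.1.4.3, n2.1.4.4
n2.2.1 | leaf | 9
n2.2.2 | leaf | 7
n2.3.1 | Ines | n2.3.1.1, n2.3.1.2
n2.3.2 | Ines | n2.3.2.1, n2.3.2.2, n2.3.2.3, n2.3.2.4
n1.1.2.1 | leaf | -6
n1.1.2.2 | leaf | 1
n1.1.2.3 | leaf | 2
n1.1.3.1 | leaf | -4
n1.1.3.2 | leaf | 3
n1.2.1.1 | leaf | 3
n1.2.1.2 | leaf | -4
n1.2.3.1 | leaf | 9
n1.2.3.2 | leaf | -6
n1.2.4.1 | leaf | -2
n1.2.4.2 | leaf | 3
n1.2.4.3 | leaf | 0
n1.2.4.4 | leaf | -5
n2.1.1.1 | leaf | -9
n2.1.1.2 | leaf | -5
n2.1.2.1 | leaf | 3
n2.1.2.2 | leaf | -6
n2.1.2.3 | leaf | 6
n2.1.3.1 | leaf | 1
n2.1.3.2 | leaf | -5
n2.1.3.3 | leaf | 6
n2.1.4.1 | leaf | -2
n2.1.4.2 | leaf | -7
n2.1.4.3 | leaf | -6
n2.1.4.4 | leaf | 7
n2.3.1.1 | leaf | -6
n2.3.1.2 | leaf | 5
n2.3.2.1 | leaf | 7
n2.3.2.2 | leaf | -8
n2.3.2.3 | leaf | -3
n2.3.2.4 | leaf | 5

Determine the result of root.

n1.1.2 (Ines): min(-6, 1, 2) = -6
n1.1.3 (Ines): min(-4, 3) = -4
n1.1 (Lin): max(-7, -6, -4) = -4
n1.2.1 (Ines): min(3, -4) = -4
n1.2.3 (Ines): min(9, -6) = -6
n1.2.4 (Ines): min(-2, 3, 0, -5) = -5
n1.2 (Lin): max(-4, 3, -6, -5) = 3
n1 (Ines): min(-4, 3) = -4
n2.1.1 (Ines): min(-9, -5) = -9
n2.1.2 (Ines): min(3, -6, 6) = -6
n2.1.3 (Ines): min(1, -5, 6) = -5
n2.1.4 (Ines): min(-2, -7, -6, 7) = -7
n2.1 (Lin): max(-9, -6, -5, -7) = -5
n2.2 (Lin): max(9, 7) = 9
n2.3.1 (Ines): min(-6, 5) = -6
n2.3.2 (Ines): min(7, -8, -3, 5) = -8
n2.3 (Lin): max(-6, -8) = -6
n2 (Ines): min(-5, 9, -6) = -6
root (Lin): max(-4, -6) = -4

-4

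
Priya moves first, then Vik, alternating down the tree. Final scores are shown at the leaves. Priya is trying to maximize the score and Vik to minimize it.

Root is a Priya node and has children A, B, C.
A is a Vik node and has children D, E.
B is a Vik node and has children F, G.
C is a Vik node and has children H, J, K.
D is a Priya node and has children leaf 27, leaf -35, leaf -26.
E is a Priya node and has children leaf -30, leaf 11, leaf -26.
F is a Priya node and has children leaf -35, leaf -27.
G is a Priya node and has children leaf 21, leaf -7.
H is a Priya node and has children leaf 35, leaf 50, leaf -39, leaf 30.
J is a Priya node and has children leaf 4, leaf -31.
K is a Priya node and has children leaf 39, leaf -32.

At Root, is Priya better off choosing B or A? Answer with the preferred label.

A

F (Priya): max(-35, -27) = -27
G (Priya): max(21, -7) = 21
B (Vik): min(-27, 21) = -27
D (Priya): max(27, -35, -26) = 27
E (Priya): max(-30, 11, -26) = 11
A (Vik): min(27, 11) = 11
Priya prefers the higher value; B=-27, A=11. A is better since 11 > -27.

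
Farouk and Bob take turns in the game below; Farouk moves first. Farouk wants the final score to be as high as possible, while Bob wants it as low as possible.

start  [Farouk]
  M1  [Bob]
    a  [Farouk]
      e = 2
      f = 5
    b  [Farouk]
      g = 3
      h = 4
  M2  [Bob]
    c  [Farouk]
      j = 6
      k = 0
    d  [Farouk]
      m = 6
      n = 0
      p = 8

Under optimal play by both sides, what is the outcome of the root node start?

a (Farouk): max(2, 5) = 5
b (Farouk): max(3, 4) = 4
M1 (Bob): min(5, 4) = 4
c (Farouk): max(6, 0) = 6
d (Farouk): max(6, 0, 8) = 8
M2 (Bob): min(6, 8) = 6
start (Farouk): max(4, 6) = 6

6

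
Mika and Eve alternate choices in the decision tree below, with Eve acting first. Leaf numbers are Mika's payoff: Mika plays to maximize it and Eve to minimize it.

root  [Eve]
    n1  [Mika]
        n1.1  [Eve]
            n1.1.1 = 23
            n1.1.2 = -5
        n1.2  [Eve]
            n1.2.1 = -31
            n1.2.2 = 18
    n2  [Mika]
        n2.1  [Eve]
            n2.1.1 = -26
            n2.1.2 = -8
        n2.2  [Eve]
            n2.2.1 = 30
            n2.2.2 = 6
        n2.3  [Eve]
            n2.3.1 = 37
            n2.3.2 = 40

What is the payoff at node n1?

-5

n1.1 (Eve): min(23, -5) = -5
n1.2 (Eve): min(-31, 18) = -31
n1 (Mika): max(-5, -31) = -5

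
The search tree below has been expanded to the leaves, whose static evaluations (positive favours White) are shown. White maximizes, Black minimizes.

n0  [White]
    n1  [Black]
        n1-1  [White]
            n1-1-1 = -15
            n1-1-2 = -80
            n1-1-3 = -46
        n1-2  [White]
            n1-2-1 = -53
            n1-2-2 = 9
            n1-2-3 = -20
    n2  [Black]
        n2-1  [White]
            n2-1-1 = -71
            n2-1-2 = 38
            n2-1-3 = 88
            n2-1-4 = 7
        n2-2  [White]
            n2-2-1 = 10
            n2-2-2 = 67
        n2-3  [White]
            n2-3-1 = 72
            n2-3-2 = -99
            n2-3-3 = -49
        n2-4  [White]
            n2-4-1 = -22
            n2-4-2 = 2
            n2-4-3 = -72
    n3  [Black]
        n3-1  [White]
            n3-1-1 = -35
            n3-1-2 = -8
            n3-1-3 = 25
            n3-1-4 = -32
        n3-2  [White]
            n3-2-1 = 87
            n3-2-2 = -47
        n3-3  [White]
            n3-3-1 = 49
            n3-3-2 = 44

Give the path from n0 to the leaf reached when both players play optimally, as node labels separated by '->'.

n1-1 (White): max(-15, -80, -46) = -15
n1-2 (White): max(-53, 9, -20) = 9
n1 (Black): min(-15, 9) = -15
n2-1 (White): max(-71, 38, 88, 7) = 88
n2-2 (White): max(10, 67) = 67
n2-3 (White): max(72, -99, -49) = 72
n2-4 (White): max(-22, 2, -72) = 2
n2 (Black): min(88, 67, 72, 2) = 2
n3-1 (White): max(-35, -8, 25, -32) = 25
n3-2 (White): max(87, -47) = 87
n3-3 (White): max(49, 44) = 49
n3 (Black): min(25, 87, 49) = 25
n0 (White): max(-15, 2, 25) = 25
At n0, White picks n3 (highest: 25).
At n3, Black picks n3-1 (lowest: 25).
At n3-1, White picks n3-1-3 (highest: 25).
Terminal value 25.

n0 -> n3 -> n3-1 -> n3-1-3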